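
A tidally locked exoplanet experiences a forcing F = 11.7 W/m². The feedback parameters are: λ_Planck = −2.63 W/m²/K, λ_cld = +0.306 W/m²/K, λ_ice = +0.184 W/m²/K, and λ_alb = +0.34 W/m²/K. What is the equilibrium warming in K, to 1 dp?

Net feedback parameter λ = (−2.63) + (+0.306) + (+0.184) + (+0.34) = -1.8 W/m²/K.
ΔT = −F/λ = −11.7/(-1.8) = 6.5 K.

6.5 K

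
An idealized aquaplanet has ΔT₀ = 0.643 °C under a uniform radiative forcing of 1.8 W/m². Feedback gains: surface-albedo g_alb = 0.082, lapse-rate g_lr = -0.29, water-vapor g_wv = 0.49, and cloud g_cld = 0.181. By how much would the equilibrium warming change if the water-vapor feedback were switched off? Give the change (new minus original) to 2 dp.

-0.57 °C

Original: g = 0.463, ΔT = 0.643/(1−0.463) = 1.1974 °C.
Without water-vapor: g' = -0.027, ΔT' = 0.643/(1+0.027) = 0.6261 °C.
Change = 0.6261 − 1.1974 = -0.57 °C.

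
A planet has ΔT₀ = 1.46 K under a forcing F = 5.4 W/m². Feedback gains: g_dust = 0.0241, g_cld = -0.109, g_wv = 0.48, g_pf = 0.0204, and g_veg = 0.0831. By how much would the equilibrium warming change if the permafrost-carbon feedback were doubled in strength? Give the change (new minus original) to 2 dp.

0.12 K

Original: g = 0.4986, ΔT = 1.46/(1−0.4986) = 2.9118 K.
With doubled permafrost-carbon: g' = 0.519, ΔT' = 1.46/(1−0.519) = 3.0353 K.
Change = 3.0353 − 2.9118 = 0.12 K.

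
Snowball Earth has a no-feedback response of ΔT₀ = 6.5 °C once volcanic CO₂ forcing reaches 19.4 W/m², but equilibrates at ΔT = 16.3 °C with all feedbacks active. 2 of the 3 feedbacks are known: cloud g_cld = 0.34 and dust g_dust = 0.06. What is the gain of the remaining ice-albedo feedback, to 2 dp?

Amplification A = ΔT/ΔT₀ = 16.3/6.5 = 2.508.
Total gain g = 1 − 1/A = 1 − 1/2.508 = 0.6013.
Known gains sum to 0.34 + 0.06 = 0.4.
g_ice = 0.6013 − 0.4 = 0.20.

0.20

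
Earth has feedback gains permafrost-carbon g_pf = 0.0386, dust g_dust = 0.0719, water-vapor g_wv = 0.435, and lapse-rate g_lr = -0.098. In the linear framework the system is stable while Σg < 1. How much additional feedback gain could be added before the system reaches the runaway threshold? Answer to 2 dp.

Current total gain = 0.0386 + 0.0719 + 0.435 − 0.098 = 0.4475.
Margin to runaway = 1 − 0.4475 = 0.55.

0.55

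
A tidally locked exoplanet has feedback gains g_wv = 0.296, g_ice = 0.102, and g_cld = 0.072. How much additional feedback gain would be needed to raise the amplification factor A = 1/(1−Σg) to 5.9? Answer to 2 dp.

0.36

Current total gain = 0.47.
Target gain for A = 5.9: g* = 1 − 1/5.9 = 0.8305.
Additional gain needed = 0.8305 − 0.47 = 0.36.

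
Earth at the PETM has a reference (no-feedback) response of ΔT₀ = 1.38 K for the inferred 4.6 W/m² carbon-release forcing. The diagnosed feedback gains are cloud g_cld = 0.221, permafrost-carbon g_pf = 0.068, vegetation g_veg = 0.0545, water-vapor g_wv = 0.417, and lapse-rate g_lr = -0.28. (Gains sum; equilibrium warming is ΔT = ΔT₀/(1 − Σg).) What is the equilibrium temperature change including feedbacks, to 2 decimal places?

2.66 K

Total gain g = 0.221 + 0.068 + 0.0545 + 0.417 − 0.28 = 0.4805.
Amplification A = 1/(1 − 0.4805) = 1.925.
ΔT = 1.38 × 1.925 = 2.66 K.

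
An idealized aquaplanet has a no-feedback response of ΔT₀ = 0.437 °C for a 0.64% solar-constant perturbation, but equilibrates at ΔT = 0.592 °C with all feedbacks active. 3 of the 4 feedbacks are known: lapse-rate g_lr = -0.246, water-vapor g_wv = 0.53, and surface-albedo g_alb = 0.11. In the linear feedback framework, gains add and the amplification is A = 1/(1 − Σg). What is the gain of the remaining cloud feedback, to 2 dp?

-0.13

Amplification A = ΔT/ΔT₀ = 0.592/0.437 = 1.355.
Total gain g = 1 − 1/A = 1 − 1/1.355 = 0.262.
Known gains sum to -0.246 + 0.53 + 0.11 = 0.394.
g_cld = 0.262 − 0.394 = -0.13.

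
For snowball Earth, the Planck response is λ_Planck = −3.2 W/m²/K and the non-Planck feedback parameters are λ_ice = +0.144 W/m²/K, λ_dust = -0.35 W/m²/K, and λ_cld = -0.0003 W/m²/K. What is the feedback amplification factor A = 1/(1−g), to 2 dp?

0.94

Convert to gains: g_ice = 0.144/3.2 = 0.045; g_dust = -0.35/3.2 = -0.1094; g_cld = -0.0003/3.2 = -0.000094.
Total gain g = -0.064494.
A = 1/(1 + 0.064494) = 0.94.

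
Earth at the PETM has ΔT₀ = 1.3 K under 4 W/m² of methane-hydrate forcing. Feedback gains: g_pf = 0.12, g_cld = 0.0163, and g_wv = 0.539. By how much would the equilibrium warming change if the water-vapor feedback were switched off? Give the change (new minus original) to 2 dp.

-2.50 K

Original: g = 0.6753, ΔT = 1.3/(1−0.6753) = 4.0037 K.
Without water-vapor: g' = 0.1363, ΔT' = 1.3/(1−0.1363) = 1.5052 K.
Change = 1.5052 − 4.0037 = -2.50 K.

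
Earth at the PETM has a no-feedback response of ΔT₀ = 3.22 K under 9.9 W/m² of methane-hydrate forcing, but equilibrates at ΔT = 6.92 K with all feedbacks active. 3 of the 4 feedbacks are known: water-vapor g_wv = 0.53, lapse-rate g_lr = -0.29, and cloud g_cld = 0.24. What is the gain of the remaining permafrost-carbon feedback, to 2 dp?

Amplification A = ΔT/ΔT₀ = 6.92/3.22 = 2.149.
Total gain g = 1 − 1/A = 1 − 1/2.149 = 0.5347.
Known gains sum to 0.53 − 0.29 + 0.24 = 0.48.
g_pf = 0.5347 − 0.48 = 0.05.

0.05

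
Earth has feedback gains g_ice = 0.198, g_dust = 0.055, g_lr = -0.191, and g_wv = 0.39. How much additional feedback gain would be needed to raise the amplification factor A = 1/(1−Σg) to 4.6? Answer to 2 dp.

Current total gain = 0.452.
Target gain for A = 4.6: g* = 1 − 1/4.6 = 0.7826.
Additional gain needed = 0.7826 − 0.452 = 0.33.

0.33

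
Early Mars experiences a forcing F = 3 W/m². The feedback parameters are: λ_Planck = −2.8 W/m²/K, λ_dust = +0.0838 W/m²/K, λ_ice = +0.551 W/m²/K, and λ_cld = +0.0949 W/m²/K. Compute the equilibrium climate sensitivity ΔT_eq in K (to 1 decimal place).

1.4 K

Net feedback parameter λ = (−2.8) + (+0.0838) + (+0.551) + (+0.0949) = -2.0703 W/m²/K.
ΔT = −F/λ = −3/(-2.0703) = 1.4 K.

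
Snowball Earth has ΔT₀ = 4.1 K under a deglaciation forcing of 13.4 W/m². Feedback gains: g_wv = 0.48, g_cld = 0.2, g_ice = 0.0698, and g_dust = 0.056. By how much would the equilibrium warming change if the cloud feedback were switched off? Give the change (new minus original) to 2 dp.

Original: g = 0.8058, ΔT = 4.1/(1−0.8058) = 21.1123 K.
Without cloud: g' = 0.6058, ΔT' = 4.1/(1−0.6058) = 10.4008 K.
Change = 10.4008 − 21.1123 = -10.71 K.

-10.71 K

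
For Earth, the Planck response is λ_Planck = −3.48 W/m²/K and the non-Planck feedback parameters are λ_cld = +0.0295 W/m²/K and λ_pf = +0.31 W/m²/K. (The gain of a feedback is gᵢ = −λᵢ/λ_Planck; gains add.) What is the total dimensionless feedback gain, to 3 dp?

0.098

Convert to gains: g_cld = 0.0295/3.48 = 0.008477; g_pf = 0.31/3.48 = 0.08908.
Total gain g = 0.097557.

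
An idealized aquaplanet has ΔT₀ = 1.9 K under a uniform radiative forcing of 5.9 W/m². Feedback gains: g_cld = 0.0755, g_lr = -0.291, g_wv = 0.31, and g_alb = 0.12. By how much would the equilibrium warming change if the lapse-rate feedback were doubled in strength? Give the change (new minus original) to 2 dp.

-0.65 K

Original: g = 0.2145, ΔT = 1.9/(1−0.2145) = 2.4188 K.
With doubled lapse-rate: g' = -0.0765, ΔT' = 1.9/(1+0.0765) = 1.7650 K.
Change = 1.7650 − 2.4188 = -0.65 K.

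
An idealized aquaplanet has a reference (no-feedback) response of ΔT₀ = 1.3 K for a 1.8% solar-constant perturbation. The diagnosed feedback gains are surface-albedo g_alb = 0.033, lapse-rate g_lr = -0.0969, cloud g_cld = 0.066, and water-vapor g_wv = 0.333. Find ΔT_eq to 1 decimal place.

2.0 K

Total gain g = 0.033 − 0.0969 + 0.066 + 0.333 = 0.3351.
Amplification A = 1/(1 − 0.3351) = 1.504.
ΔT = 1.3 × 1.504 = 2.0 K.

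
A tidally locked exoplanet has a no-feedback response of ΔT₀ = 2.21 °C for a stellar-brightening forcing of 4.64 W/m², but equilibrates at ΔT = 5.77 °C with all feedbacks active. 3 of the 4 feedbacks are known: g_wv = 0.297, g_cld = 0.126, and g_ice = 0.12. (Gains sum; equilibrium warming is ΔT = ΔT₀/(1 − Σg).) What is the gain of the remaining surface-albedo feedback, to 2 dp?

Amplification A = ΔT/ΔT₀ = 5.77/2.21 = 2.611.
Total gain g = 1 − 1/A = 1 − 1/2.611 = 0.617.
Known gains sum to 0.297 + 0.126 + 0.12 = 0.543.
g_alb = 0.617 − 0.543 = 0.07.

0.07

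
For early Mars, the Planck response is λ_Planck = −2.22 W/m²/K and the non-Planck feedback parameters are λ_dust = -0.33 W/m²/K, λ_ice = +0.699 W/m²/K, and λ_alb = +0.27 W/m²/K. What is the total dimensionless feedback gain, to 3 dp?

0.288

Convert to gains: g_dust = -0.33/2.22 = -0.1486; g_ice = 0.699/2.22 = 0.3149; g_alb = 0.27/2.22 = 0.1216.
Total gain g = 0.2879.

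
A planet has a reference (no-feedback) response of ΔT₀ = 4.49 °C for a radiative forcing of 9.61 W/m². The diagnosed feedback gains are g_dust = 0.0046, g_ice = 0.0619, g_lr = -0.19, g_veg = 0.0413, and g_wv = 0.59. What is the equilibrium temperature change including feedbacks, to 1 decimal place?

9.1 °C

Total gain g = 0.0046 + 0.0619 − 0.19 + 0.0413 + 0.59 = 0.5078.
Amplification A = 1/(1 − 0.5078) = 2.032.
ΔT = 4.49 × 2.032 = 9.1 °C.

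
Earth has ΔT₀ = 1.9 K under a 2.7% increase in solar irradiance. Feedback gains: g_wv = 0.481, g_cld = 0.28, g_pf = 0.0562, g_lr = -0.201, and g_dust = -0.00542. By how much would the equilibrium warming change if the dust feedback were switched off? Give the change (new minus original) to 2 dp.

0.07 K

Original: g = 0.61078, ΔT = 1.9/(1−0.61078) = 4.8816 K.
Without dust: g' = 0.6162, ΔT' = 1.9/(1−0.6162) = 4.9505 K.
Change = 4.9505 − 4.8816 = 0.07 K.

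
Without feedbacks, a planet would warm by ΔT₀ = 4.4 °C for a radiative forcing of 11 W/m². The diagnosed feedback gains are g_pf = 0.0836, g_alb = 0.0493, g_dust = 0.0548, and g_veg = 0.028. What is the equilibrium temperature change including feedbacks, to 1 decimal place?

Total gain g = 0.0836 + 0.0493 + 0.0548 + 0.028 = 0.2157.
Amplification A = 1/(1 − 0.2157) = 1.275.
ΔT = 4.4 × 1.275 = 5.6 °C.

5.6 °C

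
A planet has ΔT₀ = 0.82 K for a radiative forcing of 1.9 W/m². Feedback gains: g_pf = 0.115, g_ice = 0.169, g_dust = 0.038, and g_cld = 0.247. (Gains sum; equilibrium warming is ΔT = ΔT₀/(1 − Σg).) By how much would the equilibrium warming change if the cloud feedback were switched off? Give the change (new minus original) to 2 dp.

-0.69 K

Original: g = 0.569, ΔT = 0.82/(1−0.569) = 1.9026 K.
Without cloud: g' = 0.322, ΔT' = 0.82/(1−0.322) = 1.2094 K.
Change = 1.2094 − 1.9026 = -0.69 K.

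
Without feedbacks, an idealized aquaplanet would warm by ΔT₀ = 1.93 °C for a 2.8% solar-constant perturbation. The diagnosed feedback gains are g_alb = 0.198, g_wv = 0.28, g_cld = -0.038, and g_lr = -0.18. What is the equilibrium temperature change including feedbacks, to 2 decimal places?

2.61 °C

Total gain g = 0.198 + 0.28 − 0.038 − 0.18 = 0.26.
Amplification A = 1/(1 − 0.26) = 1.351.
ΔT = 1.93 × 1.351 = 2.61 °C.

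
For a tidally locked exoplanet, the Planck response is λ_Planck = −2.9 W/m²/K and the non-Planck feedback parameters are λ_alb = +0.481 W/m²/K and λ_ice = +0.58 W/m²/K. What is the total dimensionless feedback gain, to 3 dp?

Convert to gains: g_alb = 0.481/2.9 = 0.1659; g_ice = 0.58/2.9 = 0.2.
Total gain g = 0.3659.

0.366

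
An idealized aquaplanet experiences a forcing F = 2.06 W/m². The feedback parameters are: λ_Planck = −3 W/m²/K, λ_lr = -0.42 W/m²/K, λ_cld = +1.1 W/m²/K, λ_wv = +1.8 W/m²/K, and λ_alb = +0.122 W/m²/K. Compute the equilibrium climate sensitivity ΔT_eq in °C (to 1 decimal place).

Net feedback parameter λ = (−3) + (-0.42) + (+1.1) + (+1.8) + (+0.122) = -0.398 W/m²/K.
ΔT = −F/λ = −2.06/(-0.398) = 5.2 °C.

5.2 °C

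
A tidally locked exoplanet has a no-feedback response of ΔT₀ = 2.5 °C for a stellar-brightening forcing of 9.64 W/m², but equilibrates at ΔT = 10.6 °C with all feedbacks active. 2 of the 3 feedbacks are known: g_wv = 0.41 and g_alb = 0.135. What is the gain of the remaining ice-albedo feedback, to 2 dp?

0.22

Amplification A = ΔT/ΔT₀ = 10.6/2.5 = 4.24.
Total gain g = 1 − 1/A = 1 − 1/4.24 = 0.7642.
Known gains sum to 0.41 + 0.135 = 0.545.
g_ice = 0.7642 − 0.545 = 0.22.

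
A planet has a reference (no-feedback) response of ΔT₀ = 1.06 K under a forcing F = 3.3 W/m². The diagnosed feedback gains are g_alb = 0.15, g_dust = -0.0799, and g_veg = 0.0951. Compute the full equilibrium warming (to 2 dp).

Total gain g = 0.15 − 0.0799 + 0.0951 = 0.1652.
Amplification A = 1/(1 − 0.1652) = 1.198.
ΔT = 1.06 × 1.198 = 1.27 K.

1.27 K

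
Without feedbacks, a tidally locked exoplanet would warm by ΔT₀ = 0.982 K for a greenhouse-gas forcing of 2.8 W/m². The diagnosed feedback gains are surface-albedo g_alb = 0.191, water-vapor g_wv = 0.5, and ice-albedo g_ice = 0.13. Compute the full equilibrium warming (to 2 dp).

Total gain g = 0.191 + 0.5 + 0.13 = 0.821.
Amplification A = 1/(1 − 0.821) = 5.587.
ΔT = 0.982 × 5.587 = 5.49 K.

5.49 K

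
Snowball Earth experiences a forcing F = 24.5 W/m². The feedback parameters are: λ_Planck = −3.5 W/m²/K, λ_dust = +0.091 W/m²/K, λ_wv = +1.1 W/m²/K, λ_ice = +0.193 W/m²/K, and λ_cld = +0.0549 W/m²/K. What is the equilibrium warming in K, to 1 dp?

Net feedback parameter λ = (−3.5) + (+0.091) + (+1.1) + (+0.193) + (+0.0549) = -2.0611 W/m²/K.
ΔT = −F/λ = −24.5/(-2.0611) = 11.9 K.

11.9 K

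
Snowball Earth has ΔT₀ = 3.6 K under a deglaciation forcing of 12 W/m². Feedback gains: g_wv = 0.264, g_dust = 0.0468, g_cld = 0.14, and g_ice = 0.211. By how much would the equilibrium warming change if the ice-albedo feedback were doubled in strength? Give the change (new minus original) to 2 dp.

17.66 K

Original: g = 0.6618, ΔT = 3.6/(1−0.6618) = 10.6446 K.
With doubled ice-albedo: g' = 0.8728, ΔT' = 3.6/(1−0.8728) = 28.3019 K.
Change = 28.3019 − 10.6446 = 17.66 K.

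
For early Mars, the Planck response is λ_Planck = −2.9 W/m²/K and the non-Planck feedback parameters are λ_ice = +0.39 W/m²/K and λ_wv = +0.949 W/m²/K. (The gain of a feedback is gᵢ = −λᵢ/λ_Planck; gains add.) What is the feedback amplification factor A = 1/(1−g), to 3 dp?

Convert to gains: g_ice = 0.39/2.9 = 0.1345; g_wv = 0.949/2.9 = 0.3272.
Total gain g = 0.4617.
A = 1/(1 − 0.4617) = 1.858.

1.858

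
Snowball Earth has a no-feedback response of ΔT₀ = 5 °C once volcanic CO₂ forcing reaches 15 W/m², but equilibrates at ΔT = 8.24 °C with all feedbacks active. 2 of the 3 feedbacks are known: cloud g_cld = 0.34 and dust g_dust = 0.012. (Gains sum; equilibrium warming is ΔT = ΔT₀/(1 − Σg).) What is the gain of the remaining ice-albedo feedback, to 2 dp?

0.04

Amplification A = ΔT/ΔT₀ = 8.24/5 = 1.648.
Total gain g = 1 − 1/A = 1 − 1/1.648 = 0.3932.
Known gains sum to 0.34 + 0.012 = 0.352.
g_ice = 0.3932 − 0.352 = 0.04.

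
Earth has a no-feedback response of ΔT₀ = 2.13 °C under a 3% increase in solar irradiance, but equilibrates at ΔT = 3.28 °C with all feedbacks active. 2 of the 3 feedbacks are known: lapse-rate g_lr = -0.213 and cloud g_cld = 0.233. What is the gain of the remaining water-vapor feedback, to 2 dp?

0.33

Amplification A = ΔT/ΔT₀ = 3.28/2.13 = 1.54.
Total gain g = 1 − 1/A = 1 − 1/1.54 = 0.3506.
Known gains sum to -0.213 + 0.233 = 0.02.
g_wv = 0.3506 − 0.02 = 0.33.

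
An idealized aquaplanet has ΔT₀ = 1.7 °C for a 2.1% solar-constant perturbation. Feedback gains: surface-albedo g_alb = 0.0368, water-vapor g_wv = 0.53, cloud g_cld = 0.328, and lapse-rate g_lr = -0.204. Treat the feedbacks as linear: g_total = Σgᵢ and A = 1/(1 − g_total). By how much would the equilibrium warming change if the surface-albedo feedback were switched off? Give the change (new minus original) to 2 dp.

-0.58 °C

Original: g = 0.6908, ΔT = 1.7/(1−0.6908) = 5.4981 °C.
Without surface-albedo: g' = 0.654, ΔT' = 1.7/(1−0.654) = 4.9133 °C.
Change = 4.9133 − 5.4981 = -0.58 °C.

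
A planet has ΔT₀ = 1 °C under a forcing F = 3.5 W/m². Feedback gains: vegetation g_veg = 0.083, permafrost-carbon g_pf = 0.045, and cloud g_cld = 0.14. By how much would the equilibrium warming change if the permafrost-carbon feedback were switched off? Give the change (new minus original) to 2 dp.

-0.08 °C

Original: g = 0.268, ΔT = 1/(1−0.268) = 1.3661 °C.
Without permafrost-carbon: g' = 0.223, ΔT' = 1/(1−0.223) = 1.2870 °C.
Change = 1.2870 − 1.3661 = -0.08 °C.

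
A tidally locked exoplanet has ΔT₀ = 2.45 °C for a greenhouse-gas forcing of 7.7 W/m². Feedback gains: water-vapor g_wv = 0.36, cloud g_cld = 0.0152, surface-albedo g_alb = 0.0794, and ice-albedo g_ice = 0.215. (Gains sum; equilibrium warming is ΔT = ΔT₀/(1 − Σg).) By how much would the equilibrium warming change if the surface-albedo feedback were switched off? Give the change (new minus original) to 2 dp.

-1.44 °C

Original: g = 0.6696, ΔT = 2.45/(1−0.6696) = 7.4153 °C.
Without surface-albedo: g' = 0.5902, ΔT' = 2.45/(1−0.5902) = 5.9785 °C.
Change = 5.9785 − 7.4153 = -1.44 °C.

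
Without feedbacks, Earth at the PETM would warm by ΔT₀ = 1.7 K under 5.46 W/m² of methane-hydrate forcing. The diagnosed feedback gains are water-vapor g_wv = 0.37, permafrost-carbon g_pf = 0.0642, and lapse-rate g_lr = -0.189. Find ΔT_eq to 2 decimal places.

Total gain g = 0.37 + 0.0642 − 0.189 = 0.2452.
Amplification A = 1/(1 − 0.2452) = 1.325.
ΔT = 1.7 × 1.325 = 2.25 K.

2.25 K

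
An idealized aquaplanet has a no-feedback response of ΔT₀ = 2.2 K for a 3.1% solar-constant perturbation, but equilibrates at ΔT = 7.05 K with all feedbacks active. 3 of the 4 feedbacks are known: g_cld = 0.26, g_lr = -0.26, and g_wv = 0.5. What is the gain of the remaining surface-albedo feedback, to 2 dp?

Amplification A = ΔT/ΔT₀ = 7.05/2.2 = 3.205.
Total gain g = 1 − 1/A = 1 − 1/3.205 = 0.688.
Known gains sum to 0.26 − 0.26 + 0.5 = 0.5.
g_alb = 0.688 − 0.5 = 0.19.

0.19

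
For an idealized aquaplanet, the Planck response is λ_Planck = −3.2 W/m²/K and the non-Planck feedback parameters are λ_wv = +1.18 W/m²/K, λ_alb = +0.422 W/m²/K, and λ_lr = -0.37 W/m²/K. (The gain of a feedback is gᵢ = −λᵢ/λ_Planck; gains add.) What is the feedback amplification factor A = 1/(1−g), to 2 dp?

Convert to gains: g_wv = 1.18/3.2 = 0.3687; g_alb = 0.422/3.2 = 0.1319; g_lr = -0.37/3.2 = -0.1156.
Total gain g = 0.385.
A = 1/(1 − 0.385) = 1.63.

1.63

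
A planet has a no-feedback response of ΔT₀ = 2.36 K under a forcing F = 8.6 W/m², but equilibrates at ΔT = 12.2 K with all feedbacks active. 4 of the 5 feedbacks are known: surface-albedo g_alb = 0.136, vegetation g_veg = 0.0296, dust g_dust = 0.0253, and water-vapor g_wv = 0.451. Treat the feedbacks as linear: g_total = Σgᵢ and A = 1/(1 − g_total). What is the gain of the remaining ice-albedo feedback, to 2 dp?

Amplification A = ΔT/ΔT₀ = 12.2/2.36 = 5.169.
Total gain g = 1 − 1/A = 1 − 1/5.169 = 0.8065.
Known gains sum to 0.136 + 0.0296 + 0.0253 + 0.451 = 0.6419.
g_ice = 0.8065 − 0.6419 = 0.16.

0.16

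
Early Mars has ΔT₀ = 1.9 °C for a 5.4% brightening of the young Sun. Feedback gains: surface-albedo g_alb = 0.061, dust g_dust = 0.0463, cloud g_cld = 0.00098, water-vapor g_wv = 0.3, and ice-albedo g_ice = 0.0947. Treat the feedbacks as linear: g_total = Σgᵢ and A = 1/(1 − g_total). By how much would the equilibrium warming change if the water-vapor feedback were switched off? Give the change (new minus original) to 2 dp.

-1.44 °C

Original: g = 0.50298, ΔT = 1.9/(1−0.50298) = 3.8228 °C.
Without water-vapor: g' = 0.20298, ΔT' = 1.9/(1−0.20298) = 2.3839 °C.
Change = 2.3839 − 3.8228 = -1.44 °C.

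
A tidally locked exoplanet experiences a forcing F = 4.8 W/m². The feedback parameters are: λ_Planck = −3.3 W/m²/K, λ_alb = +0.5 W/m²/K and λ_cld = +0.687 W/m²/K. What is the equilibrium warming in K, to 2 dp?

2.27 K

Net feedback parameter λ = (−3.3) + (+0.5) + (+0.687) = -2.113 W/m²/K.
ΔT = −F/λ = −4.8/(-2.113) = 2.27 K.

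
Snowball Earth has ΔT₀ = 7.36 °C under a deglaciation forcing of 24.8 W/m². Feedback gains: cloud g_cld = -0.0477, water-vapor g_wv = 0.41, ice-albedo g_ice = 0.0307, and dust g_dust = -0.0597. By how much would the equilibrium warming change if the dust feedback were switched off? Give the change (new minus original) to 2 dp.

Original: g = 0.3333, ΔT = 7.36/(1−0.3333) = 11.0394 °C.
Without dust: g' = 0.393, ΔT' = 7.36/(1−0.393) = 12.1252 °C.
Change = 12.1252 − 11.0394 = 1.09 °C.

1.09 °C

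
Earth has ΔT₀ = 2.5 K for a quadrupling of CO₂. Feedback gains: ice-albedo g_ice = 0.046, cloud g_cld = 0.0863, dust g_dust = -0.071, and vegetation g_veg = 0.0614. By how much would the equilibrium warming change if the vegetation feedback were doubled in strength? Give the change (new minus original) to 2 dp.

Original: g = 0.1227, ΔT = 2.5/(1−0.1227) = 2.8497 K.
With doubled vegetation: g' = 0.1841, ΔT' = 2.5/(1−0.1841) = 3.0641 K.
Change = 3.0641 − 2.8497 = 0.21 K.

0.21 K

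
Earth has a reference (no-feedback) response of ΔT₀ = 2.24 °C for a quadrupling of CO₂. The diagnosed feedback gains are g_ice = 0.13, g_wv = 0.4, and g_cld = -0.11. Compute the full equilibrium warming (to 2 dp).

3.86 °C

Total gain g = 0.13 + 0.4 − 0.11 = 0.42.
Amplification A = 1/(1 − 0.42) = 1.724.
ΔT = 2.24 × 1.724 = 3.86 °C.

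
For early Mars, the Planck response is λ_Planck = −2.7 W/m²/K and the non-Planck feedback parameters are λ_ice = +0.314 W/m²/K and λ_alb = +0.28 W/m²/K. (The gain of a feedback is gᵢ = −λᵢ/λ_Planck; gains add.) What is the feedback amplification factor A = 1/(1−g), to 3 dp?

1.282

Convert to gains: g_ice = 0.314/2.7 = 0.1163; g_alb = 0.28/2.7 = 0.1037.
Total gain g = 0.22.
A = 1/(1 − 0.22) = 1.282.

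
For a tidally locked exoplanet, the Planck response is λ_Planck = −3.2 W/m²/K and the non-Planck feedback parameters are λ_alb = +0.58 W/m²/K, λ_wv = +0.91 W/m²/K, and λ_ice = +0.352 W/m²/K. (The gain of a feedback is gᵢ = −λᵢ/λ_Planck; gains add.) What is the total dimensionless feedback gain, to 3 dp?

Convert to gains: g_alb = 0.58/3.2 = 0.1812; g_wv = 0.91/3.2 = 0.2844; g_ice = 0.352/3.2 = 0.11.
Total gain g = 0.5756.

0.576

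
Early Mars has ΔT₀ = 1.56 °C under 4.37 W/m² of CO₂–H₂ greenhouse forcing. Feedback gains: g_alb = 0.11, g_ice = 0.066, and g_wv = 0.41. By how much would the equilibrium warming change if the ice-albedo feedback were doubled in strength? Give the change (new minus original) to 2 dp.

0.71 °C

Original: g = 0.586, ΔT = 1.56/(1−0.586) = 3.7681 °C.
With doubled ice-albedo: g' = 0.652, ΔT' = 1.56/(1−0.652) = 4.4828 °C.
Change = 4.4828 − 3.7681 = 0.71 °C.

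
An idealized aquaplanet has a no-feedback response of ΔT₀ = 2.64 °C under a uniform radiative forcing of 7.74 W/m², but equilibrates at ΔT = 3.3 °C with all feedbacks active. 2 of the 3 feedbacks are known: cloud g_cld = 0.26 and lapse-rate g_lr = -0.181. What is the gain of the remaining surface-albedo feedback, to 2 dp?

0.12

Amplification A = ΔT/ΔT₀ = 3.3/2.64 = 1.25.
Total gain g = 1 − 1/A = 1 − 1/1.25 = 0.2.
Known gains sum to 0.26 − 0.181 = 0.079.
g_alb = 0.2 − 0.079 = 0.12.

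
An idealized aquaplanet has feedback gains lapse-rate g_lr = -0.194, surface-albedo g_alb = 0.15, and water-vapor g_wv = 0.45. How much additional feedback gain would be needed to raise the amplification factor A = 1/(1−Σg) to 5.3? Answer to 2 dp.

0.41

Current total gain = 0.406.
Target gain for A = 5.3: g* = 1 − 1/5.3 = 0.8113.
Additional gain needed = 0.8113 − 0.406 = 0.41.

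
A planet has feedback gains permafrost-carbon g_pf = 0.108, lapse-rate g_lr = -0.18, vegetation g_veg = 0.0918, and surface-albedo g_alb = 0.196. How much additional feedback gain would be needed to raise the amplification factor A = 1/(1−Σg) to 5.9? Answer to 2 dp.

0.61

Current total gain = 0.2158.
Target gain for A = 5.9: g* = 1 − 1/5.9 = 0.8305.
Additional gain needed = 0.8305 − 0.2158 = 0.61.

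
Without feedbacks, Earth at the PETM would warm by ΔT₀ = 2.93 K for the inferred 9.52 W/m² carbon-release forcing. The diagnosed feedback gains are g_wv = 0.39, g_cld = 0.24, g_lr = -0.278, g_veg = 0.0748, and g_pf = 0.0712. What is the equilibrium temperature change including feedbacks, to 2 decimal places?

5.84 K

Total gain g = 0.39 + 0.24 − 0.278 + 0.0748 + 0.0712 = 0.498.
Amplification A = 1/(1 − 0.498) = 1.992.
ΔT = 2.93 × 1.992 = 5.84 K.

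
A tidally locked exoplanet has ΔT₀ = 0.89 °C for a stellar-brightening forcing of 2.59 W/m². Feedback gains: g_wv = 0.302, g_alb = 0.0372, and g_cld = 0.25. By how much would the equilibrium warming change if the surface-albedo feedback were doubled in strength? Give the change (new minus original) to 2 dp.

0.22 °C

Original: g = 0.5892, ΔT = 0.89/(1−0.5892) = 2.1665 °C.
With doubled surface-albedo: g' = 0.6264, ΔT' = 0.89/(1−0.6264) = 2.3822 °C.
Change = 2.3822 − 2.1665 = 0.22 °C.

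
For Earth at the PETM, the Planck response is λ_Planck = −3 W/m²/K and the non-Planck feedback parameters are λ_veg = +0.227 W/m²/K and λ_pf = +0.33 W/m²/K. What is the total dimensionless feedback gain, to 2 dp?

0.19

Convert to gains: g_veg = 0.227/3 = 0.07567; g_pf = 0.33/3 = 0.11.
Total gain g = 0.18567.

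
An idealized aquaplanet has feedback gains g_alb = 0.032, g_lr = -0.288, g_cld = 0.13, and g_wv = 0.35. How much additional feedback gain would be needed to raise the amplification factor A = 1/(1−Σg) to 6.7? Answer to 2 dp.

Current total gain = 0.224.
Target gain for A = 6.7: g* = 1 − 1/6.7 = 0.8507.
Additional gain needed = 0.8507 − 0.224 = 0.63.

0.63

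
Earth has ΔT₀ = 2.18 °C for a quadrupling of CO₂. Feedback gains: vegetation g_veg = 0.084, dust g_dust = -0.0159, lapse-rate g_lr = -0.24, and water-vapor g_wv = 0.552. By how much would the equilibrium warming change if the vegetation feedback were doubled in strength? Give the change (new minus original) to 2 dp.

0.55 °C

Original: g = 0.3801, ΔT = 2.18/(1−0.3801) = 3.5167 °C.
With doubled vegetation: g' = 0.4641, ΔT' = 2.18/(1−0.4641) = 4.0679 °C.
Change = 4.0679 − 3.5167 = 0.55 °C.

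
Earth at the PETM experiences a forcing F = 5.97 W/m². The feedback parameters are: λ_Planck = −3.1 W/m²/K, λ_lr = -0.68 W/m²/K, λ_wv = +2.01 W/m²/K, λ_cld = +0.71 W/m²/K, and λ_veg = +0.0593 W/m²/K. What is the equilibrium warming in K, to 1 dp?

6.0 K

Net feedback parameter λ = (−3.1) + (-0.68) + (+2.01) + (+0.71) + (+0.0593) = -1.0007 W/m²/K.
ΔT = −F/λ = −5.97/(-1.0007) = 6.0 K.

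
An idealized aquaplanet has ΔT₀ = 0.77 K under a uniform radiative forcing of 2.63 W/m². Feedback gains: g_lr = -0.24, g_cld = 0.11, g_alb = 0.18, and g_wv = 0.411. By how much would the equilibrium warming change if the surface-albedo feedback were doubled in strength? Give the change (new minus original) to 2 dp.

Original: g = 0.461, ΔT = 0.77/(1−0.461) = 1.4286 K.
With doubled surface-albedo: g' = 0.641, ΔT' = 0.77/(1−0.641) = 2.1448 K.
Change = 2.1448 − 1.4286 = 0.72 K.

0.72 K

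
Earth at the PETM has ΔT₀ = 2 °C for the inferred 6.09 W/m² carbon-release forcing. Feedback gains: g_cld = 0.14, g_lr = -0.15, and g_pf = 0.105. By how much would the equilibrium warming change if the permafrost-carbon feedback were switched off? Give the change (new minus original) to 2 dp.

Original: g = 0.095, ΔT = 2/(1−0.095) = 2.2099 °C.
Without permafrost-carbon: g' = -0.01, ΔT' = 2/(1+0.01) = 1.9802 °C.
Change = 1.9802 − 2.2099 = -0.23 °C.

-0.23 °C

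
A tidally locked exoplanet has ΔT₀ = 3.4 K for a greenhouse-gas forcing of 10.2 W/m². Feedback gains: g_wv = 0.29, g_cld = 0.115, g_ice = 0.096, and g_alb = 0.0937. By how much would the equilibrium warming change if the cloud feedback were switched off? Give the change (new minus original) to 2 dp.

Original: g = 0.5947, ΔT = 3.4/(1−0.5947) = 8.3888 K.
Without cloud: g' = 0.4797, ΔT' = 3.4/(1−0.4797) = 6.5347 K.
Change = 6.5347 − 8.3888 = -1.85 K.

-1.85 K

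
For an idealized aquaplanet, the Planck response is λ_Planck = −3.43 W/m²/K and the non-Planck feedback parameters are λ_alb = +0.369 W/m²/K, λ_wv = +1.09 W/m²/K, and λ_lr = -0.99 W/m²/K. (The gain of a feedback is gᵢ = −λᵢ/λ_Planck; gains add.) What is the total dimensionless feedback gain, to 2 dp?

Convert to gains: g_alb = 0.369/3.43 = 0.1076; g_wv = 1.09/3.43 = 0.3178; g_lr = -0.99/3.43 = -0.2886.
Total gain g = 0.1368.

0.14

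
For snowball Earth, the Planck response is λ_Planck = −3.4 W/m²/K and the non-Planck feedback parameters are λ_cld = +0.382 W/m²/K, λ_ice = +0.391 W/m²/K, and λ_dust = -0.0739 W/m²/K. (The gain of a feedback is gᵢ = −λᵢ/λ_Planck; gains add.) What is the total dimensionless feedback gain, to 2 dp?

Convert to gains: g_cld = 0.382/3.4 = 0.1124; g_ice = 0.391/3.4 = 0.115; g_dust = -0.0739/3.4 = -0.02174.
Total gain g = 0.20566.

0.21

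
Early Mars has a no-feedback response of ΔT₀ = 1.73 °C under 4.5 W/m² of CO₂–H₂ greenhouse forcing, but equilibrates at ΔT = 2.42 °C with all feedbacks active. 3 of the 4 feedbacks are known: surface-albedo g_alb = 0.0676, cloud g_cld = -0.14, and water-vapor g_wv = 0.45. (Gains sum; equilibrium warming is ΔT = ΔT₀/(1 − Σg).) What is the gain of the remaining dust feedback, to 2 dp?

Amplification A = ΔT/ΔT₀ = 2.42/1.73 = 1.399.
Total gain g = 1 − 1/A = 1 − 1/1.399 = 0.2852.
Known gains sum to 0.0676 − 0.14 + 0.45 = 0.3776.
g_dust = 0.2852 − 0.3776 = -0.09.

-0.09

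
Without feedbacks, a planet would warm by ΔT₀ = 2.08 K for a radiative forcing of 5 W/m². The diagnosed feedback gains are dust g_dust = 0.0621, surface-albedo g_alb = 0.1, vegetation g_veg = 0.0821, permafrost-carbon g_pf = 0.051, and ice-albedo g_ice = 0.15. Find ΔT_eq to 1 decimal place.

3.7 K

Total gain g = 0.0621 + 0.1 + 0.0821 + 0.051 + 0.15 = 0.4452.
Amplification A = 1/(1 − 0.4452) = 1.802.
ΔT = 2.08 × 1.802 = 3.7 K.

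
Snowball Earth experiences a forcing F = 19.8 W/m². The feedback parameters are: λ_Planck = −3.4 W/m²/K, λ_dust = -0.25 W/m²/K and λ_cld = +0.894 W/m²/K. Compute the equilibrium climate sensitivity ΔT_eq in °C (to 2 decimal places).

7.18 °C

Net feedback parameter λ = (−3.4) + (-0.25) + (+0.894) = -2.756 W/m²/K.
ΔT = −F/λ = −19.8/(-2.756) = 7.18 °C.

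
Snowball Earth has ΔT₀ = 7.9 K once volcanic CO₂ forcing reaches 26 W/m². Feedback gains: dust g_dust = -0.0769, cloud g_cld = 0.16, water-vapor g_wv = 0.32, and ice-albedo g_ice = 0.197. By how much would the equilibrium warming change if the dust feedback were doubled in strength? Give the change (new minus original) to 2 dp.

-3.19 K

Original: g = 0.6001, ΔT = 7.9/(1−0.6001) = 19.7549 K.
With doubled dust: g' = 0.5232, ΔT' = 7.9/(1−0.5232) = 16.5688 K.
Change = 16.5688 − 19.7549 = -3.19 K.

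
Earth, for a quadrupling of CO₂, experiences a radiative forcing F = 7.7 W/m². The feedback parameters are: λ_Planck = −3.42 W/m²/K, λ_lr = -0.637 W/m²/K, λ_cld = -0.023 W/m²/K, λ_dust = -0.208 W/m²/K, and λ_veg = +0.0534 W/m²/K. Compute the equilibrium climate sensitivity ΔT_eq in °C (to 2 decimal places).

Net feedback parameter λ = (−3.42) + (-0.637) + (-0.023) + (-0.208) + (+0.0534) = -4.2346 W/m²/K.
ΔT = −F/λ = −7.7/(-4.2346) = 1.82 °C.

1.82 °C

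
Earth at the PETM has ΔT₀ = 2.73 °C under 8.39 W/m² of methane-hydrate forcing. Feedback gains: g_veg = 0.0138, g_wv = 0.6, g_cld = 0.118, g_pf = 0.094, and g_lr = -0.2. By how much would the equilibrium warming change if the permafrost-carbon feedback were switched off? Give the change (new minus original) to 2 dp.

-1.46 °C

Original: g = 0.6258, ΔT = 2.73/(1−0.6258) = 7.2956 °C.
Without permafrost-carbon: g' = 0.5318, ΔT' = 2.73/(1−0.5318) = 5.8308 °C.
Change = 5.8308 − 7.2956 = -1.46 °C.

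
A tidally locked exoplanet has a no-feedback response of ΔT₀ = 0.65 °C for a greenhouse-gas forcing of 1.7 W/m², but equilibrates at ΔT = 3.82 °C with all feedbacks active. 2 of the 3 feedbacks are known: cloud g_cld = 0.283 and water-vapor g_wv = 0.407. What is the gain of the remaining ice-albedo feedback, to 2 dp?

0.14

Amplification A = ΔT/ΔT₀ = 3.82/0.65 = 5.877.
Total gain g = 1 − 1/A = 1 − 1/5.877 = 0.8298.
Known gains sum to 0.283 + 0.407 = 0.69.
g_ice = 0.8298 − 0.69 = 0.14.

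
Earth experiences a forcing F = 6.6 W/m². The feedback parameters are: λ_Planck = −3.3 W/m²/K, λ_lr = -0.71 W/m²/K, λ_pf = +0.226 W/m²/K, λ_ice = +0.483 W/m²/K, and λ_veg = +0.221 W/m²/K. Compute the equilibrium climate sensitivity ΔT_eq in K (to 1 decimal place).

2.1 K

Net feedback parameter λ = (−3.3) + (-0.71) + (+0.226) + (+0.483) + (+0.221) = -3.08 W/m²/K.
ΔT = −F/λ = −6.6/(-3.08) = 2.1 K.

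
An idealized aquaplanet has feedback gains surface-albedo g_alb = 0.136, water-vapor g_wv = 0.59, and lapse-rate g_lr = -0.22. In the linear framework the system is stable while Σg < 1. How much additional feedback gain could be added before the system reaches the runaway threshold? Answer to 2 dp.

Current total gain = 0.136 + 0.59 − 0.22 = 0.506.
Margin to runaway = 1 − 0.506 = 0.49.

0.49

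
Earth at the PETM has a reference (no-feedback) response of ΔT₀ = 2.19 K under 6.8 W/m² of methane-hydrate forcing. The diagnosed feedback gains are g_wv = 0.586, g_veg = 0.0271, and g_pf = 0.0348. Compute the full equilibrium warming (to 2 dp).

6.22 K

Total gain g = 0.586 + 0.0271 + 0.0348 = 0.6479.
Amplification A = 1/(1 − 0.6479) = 2.84.
ΔT = 2.19 × 2.84 = 6.22 K.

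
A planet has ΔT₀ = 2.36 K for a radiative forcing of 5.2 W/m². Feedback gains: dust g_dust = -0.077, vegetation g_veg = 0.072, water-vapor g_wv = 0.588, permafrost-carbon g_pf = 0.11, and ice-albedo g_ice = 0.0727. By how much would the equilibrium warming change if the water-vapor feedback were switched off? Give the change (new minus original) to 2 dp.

Original: g = 0.7657, ΔT = 2.36/(1−0.7657) = 10.0726 K.
Without water-vapor: g' = 0.1777, ΔT' = 2.36/(1−0.1777) = 2.8700 K.
Change = 2.8700 − 10.0726 = -7.20 K.

-7.20 K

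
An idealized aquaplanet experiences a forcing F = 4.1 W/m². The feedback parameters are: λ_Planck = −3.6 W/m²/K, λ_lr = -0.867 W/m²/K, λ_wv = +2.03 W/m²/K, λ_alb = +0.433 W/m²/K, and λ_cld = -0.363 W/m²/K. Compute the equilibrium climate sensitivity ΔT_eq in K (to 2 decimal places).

Net feedback parameter λ = (−3.6) + (-0.867) + (+2.03) + (+0.433) + (-0.363) = -2.367 W/m²/K.
ΔT = −F/λ = −4.1/(-2.367) = 1.73 K.

1.73 K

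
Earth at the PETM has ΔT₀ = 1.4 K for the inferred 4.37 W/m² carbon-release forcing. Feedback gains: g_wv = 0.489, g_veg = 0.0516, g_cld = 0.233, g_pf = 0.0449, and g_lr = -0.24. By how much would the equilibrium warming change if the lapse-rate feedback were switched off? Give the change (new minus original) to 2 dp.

4.39 K

Original: g = 0.5785, ΔT = 1.4/(1−0.5785) = 3.3215 K.
Without lapse-rate: g' = 0.8185, ΔT' = 1.4/(1−0.8185) = 7.7135 K.
Change = 7.7135 − 3.3215 = 4.39 K.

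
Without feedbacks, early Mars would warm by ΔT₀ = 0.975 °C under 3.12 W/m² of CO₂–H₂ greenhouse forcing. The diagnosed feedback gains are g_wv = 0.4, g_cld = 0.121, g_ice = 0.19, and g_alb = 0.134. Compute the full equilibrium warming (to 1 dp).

Total gain g = 0.4 + 0.121 + 0.19 + 0.134 = 0.845.
Amplification A = 1/(1 − 0.845) = 6.452.
ΔT = 0.975 × 6.452 = 6.3 °C.

6.3 °C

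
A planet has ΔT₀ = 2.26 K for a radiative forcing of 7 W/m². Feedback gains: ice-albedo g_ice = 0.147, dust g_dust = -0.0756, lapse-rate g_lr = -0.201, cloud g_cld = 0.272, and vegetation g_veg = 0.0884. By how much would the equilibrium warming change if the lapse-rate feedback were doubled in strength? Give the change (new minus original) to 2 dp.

-0.61 K

Original: g = 0.2308, ΔT = 2.26/(1−0.2308) = 2.9381 K.
With doubled lapse-rate: g' = 0.0298, ΔT' = 2.26/(1−0.0298) = 2.3294 K.
Change = 2.3294 − 2.9381 = -0.61 K.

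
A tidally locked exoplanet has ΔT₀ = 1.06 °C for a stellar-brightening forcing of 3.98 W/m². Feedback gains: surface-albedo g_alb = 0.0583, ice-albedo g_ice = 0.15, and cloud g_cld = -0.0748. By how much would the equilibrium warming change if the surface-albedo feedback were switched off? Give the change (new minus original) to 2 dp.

-0.08 °C

Original: g = 0.1335, ΔT = 1.06/(1−0.1335) = 1.2233 °C.
Without surface-albedo: g' = 0.0752, ΔT' = 1.06/(1−0.0752) = 1.1462 °C.
Change = 1.1462 − 1.2233 = -0.08 °C.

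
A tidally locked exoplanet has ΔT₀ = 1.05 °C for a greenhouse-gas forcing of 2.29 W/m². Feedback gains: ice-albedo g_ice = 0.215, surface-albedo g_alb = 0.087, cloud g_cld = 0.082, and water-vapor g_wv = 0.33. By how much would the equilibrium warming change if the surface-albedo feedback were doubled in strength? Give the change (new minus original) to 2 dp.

1.61 °C

Original: g = 0.714, ΔT = 1.05/(1−0.714) = 3.6713 °C.
With doubled surface-albedo: g' = 0.801, ΔT' = 1.05/(1−0.801) = 5.2764 °C.
Change = 5.2764 − 3.6713 = 1.61 °C.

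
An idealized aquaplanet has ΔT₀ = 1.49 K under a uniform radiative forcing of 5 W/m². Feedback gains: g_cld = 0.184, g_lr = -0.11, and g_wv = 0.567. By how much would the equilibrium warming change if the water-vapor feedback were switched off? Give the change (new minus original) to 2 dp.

-2.54 K

Original: g = 0.641, ΔT = 1.49/(1−0.641) = 4.1504 K.
Without water-vapor: g' = 0.074, ΔT' = 1.49/(1−0.074) = 1.6091 K.
Change = 1.6091 − 4.1504 = -2.54 K.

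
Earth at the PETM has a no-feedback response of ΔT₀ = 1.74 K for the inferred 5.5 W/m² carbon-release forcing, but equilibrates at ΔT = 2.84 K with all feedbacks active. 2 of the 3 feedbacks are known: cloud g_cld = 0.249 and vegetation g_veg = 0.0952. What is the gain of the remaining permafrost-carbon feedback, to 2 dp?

Amplification A = ΔT/ΔT₀ = 2.84/1.74 = 1.632.
Total gain g = 1 − 1/A = 1 − 1/1.632 = 0.3873.
Known gains sum to 0.249 + 0.0952 = 0.3442.
g_pf = 0.3873 − 0.3442 = 0.04.

0.04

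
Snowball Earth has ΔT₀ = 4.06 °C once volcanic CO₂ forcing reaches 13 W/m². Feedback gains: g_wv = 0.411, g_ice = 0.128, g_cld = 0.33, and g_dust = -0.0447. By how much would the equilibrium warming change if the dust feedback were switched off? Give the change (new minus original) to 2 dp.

Original: g = 0.8243, ΔT = 4.06/(1−0.8243) = 23.1076 °C.
Without dust: g' = 0.869, ΔT' = 4.06/(1−0.869) = 30.9924 °C.
Change = 30.9924 − 23.1076 = 7.88 °C.

7.88 °C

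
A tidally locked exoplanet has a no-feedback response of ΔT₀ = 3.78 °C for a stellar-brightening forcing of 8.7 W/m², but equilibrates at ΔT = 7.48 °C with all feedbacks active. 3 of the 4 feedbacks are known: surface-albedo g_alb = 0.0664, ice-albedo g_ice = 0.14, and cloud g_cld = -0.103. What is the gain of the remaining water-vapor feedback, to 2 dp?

0.39

Amplification A = ΔT/ΔT₀ = 7.48/3.78 = 1.979.
Total gain g = 1 − 1/A = 1 − 1/1.979 = 0.4947.
Known gains sum to 0.0664 + 0.14 − 0.103 = 0.1034.
g_wv = 0.4947 − 0.1034 = 0.39.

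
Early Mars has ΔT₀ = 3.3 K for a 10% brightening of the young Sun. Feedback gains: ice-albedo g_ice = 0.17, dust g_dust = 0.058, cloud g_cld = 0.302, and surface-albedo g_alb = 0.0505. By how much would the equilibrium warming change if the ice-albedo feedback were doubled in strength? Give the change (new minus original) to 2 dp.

5.36 K

Original: g = 0.5805, ΔT = 3.3/(1−0.5805) = 7.8665 K.
With doubled ice-albedo: g' = 0.7505, ΔT' = 3.3/(1−0.7505) = 13.2265 K.
Change = 13.2265 − 7.8665 = 5.36 K.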